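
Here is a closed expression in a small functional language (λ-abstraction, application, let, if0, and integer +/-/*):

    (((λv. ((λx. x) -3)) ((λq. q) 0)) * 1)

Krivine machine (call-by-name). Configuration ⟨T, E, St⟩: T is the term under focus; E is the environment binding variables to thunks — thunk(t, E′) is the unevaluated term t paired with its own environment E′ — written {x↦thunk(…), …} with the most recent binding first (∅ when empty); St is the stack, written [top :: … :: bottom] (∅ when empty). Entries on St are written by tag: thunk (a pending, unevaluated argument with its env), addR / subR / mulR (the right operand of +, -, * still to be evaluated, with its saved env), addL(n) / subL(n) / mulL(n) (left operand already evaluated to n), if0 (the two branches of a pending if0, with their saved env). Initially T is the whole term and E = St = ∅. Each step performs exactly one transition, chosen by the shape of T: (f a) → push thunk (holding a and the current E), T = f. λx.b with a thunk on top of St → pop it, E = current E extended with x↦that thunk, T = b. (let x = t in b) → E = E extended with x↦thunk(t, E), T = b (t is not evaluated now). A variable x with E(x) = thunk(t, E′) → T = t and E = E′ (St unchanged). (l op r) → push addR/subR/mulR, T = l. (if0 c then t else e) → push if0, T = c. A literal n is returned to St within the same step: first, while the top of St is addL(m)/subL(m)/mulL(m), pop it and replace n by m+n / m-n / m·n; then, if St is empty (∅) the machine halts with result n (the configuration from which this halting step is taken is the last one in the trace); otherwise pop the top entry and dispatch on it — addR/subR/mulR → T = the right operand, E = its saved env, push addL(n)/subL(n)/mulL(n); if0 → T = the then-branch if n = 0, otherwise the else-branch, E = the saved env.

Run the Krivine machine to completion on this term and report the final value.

step 0: ⟨T=(((λv. ((λx. x) -3)) ((λq. q) 0)) * 1); E=∅; St=∅⟩
step 1: ⟨T=((λv. ((λx. x) -3)) ((λq. q) 0)); E=∅; St=[mulR]⟩
step 2: ⟨T=(λv. ((λx. x) -3)); E=∅; St=[thunk :: mulR]⟩
step 3: ⟨T=((λx. x) -3); E={v↦thunk(((λq. q) 0), ∅)}; St=[mulR]⟩
step 4: ⟨T=(λx. x); E={v↦thunk(((λq. q) 0), ∅)}; St=[thunk :: mulR]⟩
step 5: ⟨T=x; E={x↦thunk(-3, {v↦thunk(((λq. q) 0), ∅)}), v↦thunk(((λq. q) 0), ∅)}; St=[mulR]⟩
step 6: ⟨T=-3; E={v↦thunk(((λq. q) 0), ∅)}; St=[mulR]⟩
step 7: ⟨T=1; E=∅; St=[mulL(-3)]⟩
→ final value -3

Answer: -3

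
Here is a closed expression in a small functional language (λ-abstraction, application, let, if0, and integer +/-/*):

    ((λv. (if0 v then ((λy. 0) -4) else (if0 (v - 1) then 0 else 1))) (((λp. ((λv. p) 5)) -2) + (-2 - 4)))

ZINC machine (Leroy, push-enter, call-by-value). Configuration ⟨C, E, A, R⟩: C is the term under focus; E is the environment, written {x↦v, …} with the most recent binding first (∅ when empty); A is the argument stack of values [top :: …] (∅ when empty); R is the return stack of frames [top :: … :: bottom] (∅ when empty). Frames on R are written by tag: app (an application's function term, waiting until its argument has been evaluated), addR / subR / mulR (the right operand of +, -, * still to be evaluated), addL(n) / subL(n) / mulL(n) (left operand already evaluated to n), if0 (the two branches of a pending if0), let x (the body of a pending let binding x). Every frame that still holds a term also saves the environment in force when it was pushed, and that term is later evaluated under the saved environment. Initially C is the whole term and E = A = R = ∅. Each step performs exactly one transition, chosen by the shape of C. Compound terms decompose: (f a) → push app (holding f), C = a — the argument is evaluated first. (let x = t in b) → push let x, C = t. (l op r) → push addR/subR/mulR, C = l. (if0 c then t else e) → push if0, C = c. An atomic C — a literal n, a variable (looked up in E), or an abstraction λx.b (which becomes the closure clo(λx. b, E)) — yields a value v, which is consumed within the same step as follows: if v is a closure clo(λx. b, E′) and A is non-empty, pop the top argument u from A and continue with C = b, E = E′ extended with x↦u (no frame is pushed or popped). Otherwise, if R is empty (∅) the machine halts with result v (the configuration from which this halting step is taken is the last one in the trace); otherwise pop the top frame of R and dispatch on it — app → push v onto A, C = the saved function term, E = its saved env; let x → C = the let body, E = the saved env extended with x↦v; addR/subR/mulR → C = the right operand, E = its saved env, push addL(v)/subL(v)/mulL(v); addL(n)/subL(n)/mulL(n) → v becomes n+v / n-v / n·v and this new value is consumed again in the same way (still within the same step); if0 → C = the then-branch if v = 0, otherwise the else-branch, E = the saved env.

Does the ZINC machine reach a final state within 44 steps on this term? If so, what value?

[0] <C=((λv. (if0 v then ((λy. 0) -4) else (if0 (v - 1) then 0 else 1))) (((λp. ((λv. p) 5)) -2) + (-2 - 4))), E=∅, A=∅, R=∅>
[1] <C=(((λp. ((λv. p) 5)) -2) + (-2 - 4)), E=∅, A=∅, R=[app]>
[2] <C=((λp. ((λv. p) 5)) -2), E=∅, A=∅, R=[addR :: app]>
[3] <C=-2, E=∅, A=∅, R=[app :: addR :: app]>
[4] <C=(λp. ((λv. p) 5)), E=∅, A=[-2], R=[addR :: app]>
[5] <C=((λv. p) 5), E={p↦-2}, A=∅, R=[addR :: app]>
[6] <C=5, E={p↦-2}, A=∅, R=[app :: addR :: app]>
[7] <C=(λv. p), E={p↦-2}, A=[5], R=[addR :: app]>
[8] <C=p, E={v↦5, p↦-2}, A=∅, R=[addR :: app]>
[9] <C=(-2 - 4), E=∅, A=∅, R=[addL(-2) :: app]>
[10] <C=-2, E=∅, A=∅, R=[subR :: addL(-2) :: app]>
[11] <C=4, E=∅, A=∅, R=[subL(-2) :: addL(-2) :: app]>
[12] <C=(λv. (if0 v then ((λy. 0) -4) else (if0 (v - 1) then 0 else 1))), E=∅, A=[-8], R=∅>
[13] <C=(if0 v then ((λy. 0) -4) else (if0 (v - 1) then 0 else 1)), E={v↦-8}, A=∅, R=∅>
[14] <C=v, E={v↦-8}, A=∅, R=[if0]>
[15] <C=(if0 (v - 1) then 0 else 1), E={v↦-8}, A=∅, R=∅>
[16] <C=(v - 1), E={v↦-8}, A=∅, R=[if0]>
[17] <C=v, E={v↦-8}, A=∅, R=[subR :: if0]>
[18] <C=1, E={v↦-8}, A=∅, R=[subL(-8) :: if0]>
[19] <C=1, E={v↦-8}, A=∅, R=∅>
→ final value 1

Answer: 1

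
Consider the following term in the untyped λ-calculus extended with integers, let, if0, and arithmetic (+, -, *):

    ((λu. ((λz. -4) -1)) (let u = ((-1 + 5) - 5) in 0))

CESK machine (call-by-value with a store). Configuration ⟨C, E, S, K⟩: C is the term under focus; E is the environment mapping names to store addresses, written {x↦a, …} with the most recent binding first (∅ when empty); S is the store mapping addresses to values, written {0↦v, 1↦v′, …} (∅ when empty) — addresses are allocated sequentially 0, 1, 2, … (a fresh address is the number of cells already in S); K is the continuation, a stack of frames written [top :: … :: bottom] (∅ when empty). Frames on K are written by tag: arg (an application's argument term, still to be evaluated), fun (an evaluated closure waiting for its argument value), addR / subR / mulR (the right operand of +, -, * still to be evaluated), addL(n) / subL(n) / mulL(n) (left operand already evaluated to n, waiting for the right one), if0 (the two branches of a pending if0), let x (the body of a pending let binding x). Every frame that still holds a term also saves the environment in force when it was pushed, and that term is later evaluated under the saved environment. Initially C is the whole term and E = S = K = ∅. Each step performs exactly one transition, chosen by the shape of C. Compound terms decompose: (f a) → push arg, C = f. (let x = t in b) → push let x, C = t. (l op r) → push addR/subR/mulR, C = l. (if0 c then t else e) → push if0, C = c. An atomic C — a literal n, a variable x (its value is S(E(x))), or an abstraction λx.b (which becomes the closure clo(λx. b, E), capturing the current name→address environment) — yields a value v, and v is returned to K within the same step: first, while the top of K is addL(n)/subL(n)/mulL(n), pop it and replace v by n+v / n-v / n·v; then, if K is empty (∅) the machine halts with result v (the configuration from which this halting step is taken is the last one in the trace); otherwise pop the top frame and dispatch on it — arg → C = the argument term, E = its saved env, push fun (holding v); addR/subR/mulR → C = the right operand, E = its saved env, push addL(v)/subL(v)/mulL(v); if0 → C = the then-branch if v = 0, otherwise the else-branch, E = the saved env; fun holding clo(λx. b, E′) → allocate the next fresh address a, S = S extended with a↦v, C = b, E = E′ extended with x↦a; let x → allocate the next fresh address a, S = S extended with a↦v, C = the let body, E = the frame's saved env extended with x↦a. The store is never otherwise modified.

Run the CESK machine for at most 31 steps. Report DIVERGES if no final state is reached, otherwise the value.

0. ⟨C=((λu. ((λz. -4) -1)) (let u = ((-1 + 5) - 5) in 0)); E=∅; S=∅; K=∅⟩
1. ⟨C=(λu. ((λz. -4) -1)); E=∅; S=∅; K=[arg]⟩
2. ⟨C=(let u = ((-1 + 5) - 5) in 0); E=∅; S=∅; K=[fun]⟩
3. ⟨C=((-1 + 5) - 5); E=∅; S=∅; K=[let u :: fun]⟩
4. ⟨C=(-1 + 5); E=∅; S=∅; K=[subR :: let u :: fun]⟩
5. ⟨C=-1; E=∅; S=∅; K=[addR :: subR :: let u :: fun]⟩
6. ⟨C=5; E=∅; S=∅; K=[addL(-1) :: subR :: let u :: fun]⟩
7. ⟨C=5; E=∅; S=∅; K=[subL(4) :: let u :: fun]⟩
8. ⟨C=0; E={u↦0}; S={0↦-1}; K=[fun]⟩
9. ⟨C=((λz. -4) -1); E={u↦1}; S={0↦-1, 1↦0}; K=∅⟩
10. ⟨C=(λz. -4); E={u↦1}; S={0↦-1, 1↦0}; K=[arg]⟩
11. ⟨C=-1; E={u↦1}; S={0↦-1, 1↦0}; K=[fun]⟩
12. ⟨C=-4; E={z↦2, u↦1}; S={0↦-1, 1↦0, 2↦-1}; K=∅⟩
→ final value -4

Answer: -4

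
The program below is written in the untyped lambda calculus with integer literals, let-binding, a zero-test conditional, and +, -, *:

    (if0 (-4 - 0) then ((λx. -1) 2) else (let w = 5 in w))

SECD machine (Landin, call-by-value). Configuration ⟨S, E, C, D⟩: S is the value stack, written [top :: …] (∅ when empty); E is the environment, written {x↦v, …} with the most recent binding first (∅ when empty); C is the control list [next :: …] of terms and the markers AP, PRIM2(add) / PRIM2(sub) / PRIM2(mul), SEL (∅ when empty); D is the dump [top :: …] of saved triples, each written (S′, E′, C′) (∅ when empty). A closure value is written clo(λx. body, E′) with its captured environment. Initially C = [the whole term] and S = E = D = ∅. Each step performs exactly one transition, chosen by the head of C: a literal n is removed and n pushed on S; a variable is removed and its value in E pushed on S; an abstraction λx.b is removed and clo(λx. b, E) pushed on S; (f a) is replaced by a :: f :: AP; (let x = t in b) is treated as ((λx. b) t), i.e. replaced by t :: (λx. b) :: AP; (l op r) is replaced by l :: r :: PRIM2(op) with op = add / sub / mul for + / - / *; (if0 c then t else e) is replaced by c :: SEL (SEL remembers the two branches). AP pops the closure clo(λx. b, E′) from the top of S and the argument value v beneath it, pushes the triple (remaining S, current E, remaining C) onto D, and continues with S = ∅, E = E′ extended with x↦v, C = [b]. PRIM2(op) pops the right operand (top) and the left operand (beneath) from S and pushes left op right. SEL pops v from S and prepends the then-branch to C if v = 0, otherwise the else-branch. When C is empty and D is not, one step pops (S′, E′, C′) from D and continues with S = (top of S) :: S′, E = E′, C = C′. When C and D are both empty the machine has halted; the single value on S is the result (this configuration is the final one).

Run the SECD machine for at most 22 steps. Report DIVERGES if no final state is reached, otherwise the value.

step 0: ⟨S=∅; E=∅; C=[(if0 (-4 - 0) then ((λx. -1) 2) else (let w = 5 in w))]; D=∅⟩
step 1: ⟨S=∅; E=∅; C=[(-4 - 0) :: SEL]; D=∅⟩
step 2: ⟨S=∅; E=∅; C=[-4 :: 0 :: PRIM2(sub) :: SEL]; D=∅⟩
step 3: ⟨S=[-4]; E=∅; C=[0 :: PRIM2(sub) :: SEL]; D=∅⟩
step 4: ⟨S=[0 :: -4]; E=∅; C=[PRIM2(sub) :: SEL]; D=∅⟩
step 5: ⟨S=[-4]; E=∅; C=[SEL]; D=∅⟩
step 6: ⟨S=∅; E=∅; C=[(let w = 5 in w)]; D=∅⟩
step 7: ⟨S=∅; E=∅; C=[5 :: (λw. w) :: AP]; D=∅⟩
step 8: ⟨S=[5]; E=∅; C=[(λw. w) :: AP]; D=∅⟩
step 9: ⟨S=[clo(λw. w, ∅) :: 5]; E=∅; C=[AP]; D=∅⟩
step 10: ⟨S=∅; E={w↦5}; C=[w]; D=[(∅, ∅, ∅)]⟩
step 11: ⟨S=[5]; E={w↦5}; C=∅; D=[(∅, ∅, ∅)]⟩
step 12: ⟨S=[5]; E=∅; C=∅; D=∅⟩
→ final value 5

Answer: 5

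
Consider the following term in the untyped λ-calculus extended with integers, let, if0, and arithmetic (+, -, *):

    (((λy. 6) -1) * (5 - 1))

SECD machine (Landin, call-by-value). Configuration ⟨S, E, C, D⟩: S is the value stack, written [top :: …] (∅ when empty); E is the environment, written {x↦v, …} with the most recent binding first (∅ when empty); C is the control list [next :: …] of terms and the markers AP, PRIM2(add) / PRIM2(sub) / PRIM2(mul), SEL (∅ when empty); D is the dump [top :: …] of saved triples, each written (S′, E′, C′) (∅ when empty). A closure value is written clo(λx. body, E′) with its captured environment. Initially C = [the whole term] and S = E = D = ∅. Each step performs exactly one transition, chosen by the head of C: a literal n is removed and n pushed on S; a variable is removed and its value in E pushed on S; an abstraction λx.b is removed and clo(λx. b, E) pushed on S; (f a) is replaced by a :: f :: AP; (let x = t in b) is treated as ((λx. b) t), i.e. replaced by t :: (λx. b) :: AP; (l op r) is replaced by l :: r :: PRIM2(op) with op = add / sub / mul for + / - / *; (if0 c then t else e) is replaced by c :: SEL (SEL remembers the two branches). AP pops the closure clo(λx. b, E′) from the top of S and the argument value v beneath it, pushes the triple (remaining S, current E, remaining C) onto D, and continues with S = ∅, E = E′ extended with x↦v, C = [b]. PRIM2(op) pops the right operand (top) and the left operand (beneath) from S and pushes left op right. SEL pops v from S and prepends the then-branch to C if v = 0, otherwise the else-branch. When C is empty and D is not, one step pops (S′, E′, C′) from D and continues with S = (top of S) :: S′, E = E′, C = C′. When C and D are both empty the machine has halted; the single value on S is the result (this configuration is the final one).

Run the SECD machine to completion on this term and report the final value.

0. <S=∅, E=∅, C=[(((λy. 6) -1) * (5 - 1))], D=∅>
1. <S=∅, E=∅, C=[((λy. 6) -1) :: (5 - 1) :: PRIM2(mul)], D=∅>
2. <S=∅, E=∅, C=[-1 :: (λy. 6) :: AP :: (5 - 1) :: PRIM2(mul)], D=∅>
3. <S=[-1], E=∅, C=[(λy. 6) :: AP :: (5 - 1) :: PRIM2(mul)], D=∅>
4. <S=[clo(λy. 6, ∅) :: -1], E=∅, C=[AP :: (5 - 1) :: PRIM2(mul)], D=∅>
5. <S=∅, E={y↦-1}, C=[6], D=[(∅, ∅, [(5 - 1) :: PRIM2(mul)])]>
6. <S=[6], E={y↦-1}, C=∅, D=[(∅, ∅, [(5 - 1) :: PRIM2(mul)])]>
7. <S=[6], E=∅, C=[(5 - 1) :: PRIM2(mul)], D=∅>
8. <S=[6], E=∅, C=[5 :: 1 :: PRIM2(sub) :: PRIM2(mul)], D=∅>
9. <S=[5 :: 6], E=∅, C=[1 :: PRIM2(sub) :: PRIM2(mul)], D=∅>
10. <S=[1 :: 5 :: 6], E=∅, C=[PRIM2(sub) :: PRIM2(mul)], D=∅>
11. <S=[4 :: 6], E=∅, C=[PRIM2(mul)], D=∅>
12. <S=[24], E=∅, C=∅, D=∅>
→ final value 24

Answer: 24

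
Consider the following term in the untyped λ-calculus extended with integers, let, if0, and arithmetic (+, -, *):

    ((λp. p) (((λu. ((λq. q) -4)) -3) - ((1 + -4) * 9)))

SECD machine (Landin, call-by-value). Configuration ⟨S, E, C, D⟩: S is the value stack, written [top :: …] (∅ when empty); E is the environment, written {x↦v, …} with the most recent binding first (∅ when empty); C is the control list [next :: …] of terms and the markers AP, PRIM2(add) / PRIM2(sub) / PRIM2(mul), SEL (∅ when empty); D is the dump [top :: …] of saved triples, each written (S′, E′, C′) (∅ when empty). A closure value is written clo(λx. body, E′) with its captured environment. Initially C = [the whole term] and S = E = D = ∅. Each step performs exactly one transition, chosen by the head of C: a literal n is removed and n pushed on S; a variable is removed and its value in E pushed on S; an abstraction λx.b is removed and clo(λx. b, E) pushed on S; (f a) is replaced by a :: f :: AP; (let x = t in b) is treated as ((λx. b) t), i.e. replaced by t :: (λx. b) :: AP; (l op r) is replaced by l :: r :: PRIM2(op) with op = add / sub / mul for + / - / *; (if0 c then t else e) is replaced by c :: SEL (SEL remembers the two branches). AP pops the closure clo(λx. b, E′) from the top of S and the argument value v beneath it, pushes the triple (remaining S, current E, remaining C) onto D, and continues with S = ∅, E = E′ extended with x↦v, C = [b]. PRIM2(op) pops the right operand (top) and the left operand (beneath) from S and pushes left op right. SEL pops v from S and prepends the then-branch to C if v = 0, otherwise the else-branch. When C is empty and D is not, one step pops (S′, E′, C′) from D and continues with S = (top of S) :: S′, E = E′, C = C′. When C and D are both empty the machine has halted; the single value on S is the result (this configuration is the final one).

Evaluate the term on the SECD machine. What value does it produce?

t=0: [S=∅ | E=∅ | C=[((λp. p) (((λu. ((λq. q) -4)) -3) - ((1 + -4) * 9)))] | D=∅]
t=1: [S=∅ | E=∅ | C=[(((λu. ((λq. q) -4)) -3) - ((1 + -4) * 9)) :: (λp. p) :: AP] | D=∅]
t=2: [S=∅ | E=∅ | C=[((λu. ((λq. q) -4)) -3) :: ((1 + -4) * 9) :: PRIM2(sub) :: (λp. p) :: AP] | D=∅]
t=3: [S=∅ | E=∅ | C=[-3 :: (λu. ((λq. q) -4)) :: AP :: ((1 + -4) * 9) :: PRIM2(sub) :: (λp. p) :: AP] | D=∅]
t=4: [S=[-3] | E=∅ | C=[(λu. ((λq. q) -4)) :: AP :: ((1 + -4) * 9) :: PRIM2(sub) :: (λp. p) :: AP] | D=∅]
t=5: [S=[clo(λu. ((λq. q) -4), ∅) :: -3] | E=∅ | C=[AP :: ((1 + -4) * 9) :: PRIM2(sub) :: (λp. p) :: AP] | D=∅]
t=6: [S=∅ | E={u↦-3} | C=[((λq. q) -4)] | D=[(∅, ∅, [((1 + -4) * 9) :: PRIM2(sub) :: (λp. p) :: AP])]]
t=7: [S=∅ | E={u↦-3} | C=[-4 :: (λq. q) :: AP] | D=[(∅, ∅, [((1 + -4) * 9) :: PRIM2(sub) :: (λp. p) :: AP])]]
t=8: [S=[-4] | E={u↦-3} | C=[(λq. q) :: AP] | D=[(∅, ∅, [((1 + -4) * 9) :: PRIM2(sub) :: (λp. p) :: AP])]]
t=9: [S=[clo(λq. q, {u↦-3}) :: -4] | E={u↦-3} | C=[AP] | D=[(∅, ∅, [((1 + -4) * 9) :: PRIM2(sub) :: (λp. p) :: AP])]]
t=10: [S=∅ | E={q↦-4, u↦-3} | C=[q] | D=[(∅, {u↦-3}, ∅) :: (∅, ∅, [((1 + -4) * 9) :: PRIM2(sub) :: (λp. p) :: AP])]]
t=11: [S=[-4] | E={q↦-4, u↦-3} | C=∅ | D=[(∅, {u↦-3}, ∅) :: (∅, ∅, [((1 + -4) * 9) :: PRIM2(sub) :: (λp. p) :: AP])]]
t=12: [S=[-4] | E={u↦-3} | C=∅ | D=[(∅, ∅, [((1 + -4) * 9) :: PRIM2(sub) :: (λp. p) :: AP])]]
t=13: [S=[-4] | E=∅ | C=[((1 + -4) * 9) :: PRIM2(sub) :: (λp. p) :: AP] | D=∅]
t=14: [S=[-4] | E=∅ | C=[(1 + -4) :: 9 :: PRIM2(mul) :: PRIM2(sub) :: (λp. p) :: AP] | D=∅]
t=15: [S=[-4] | E=∅ | C=[1 :: -4 :: PRIM2(add) :: 9 :: PRIM2(mul) :: PRIM2(sub) :: (λp. p) :: AP] | D=∅]
t=16: [S=[1 :: -4] | E=∅ | C=[-4 :: PRIM2(add) :: 9 :: PRIM2(mul) :: PRIM2(sub) :: (λp. p) :: AP] | D=∅]
t=17: [S=[-4 :: 1 :: -4] | E=∅ | C=[PRIM2(add) :: 9 :: PRIM2(mul) :: PRIM2(sub) :: (λp. p) :: AP] | D=∅]
t=18: [S=[-3 :: -4] | E=∅ | C=[9 :: PRIM2(mul) :: PRIM2(sub) :: (λp. p) :: AP] | D=∅]
t=19: [S=[9 :: -3 :: -4] | E=∅ | C=[PRIM2(mul) :: PRIM2(sub) :: (λp. p) :: AP] | D=∅]
t=20: [S=[-27 :: -4] | E=∅ | C=[PRIM2(sub) :: (λp. p) :: AP] | D=∅]
t=21: [S=[23] | E=∅ | C=[(λp. p) :: AP] | D=∅]
t=22: [S=[clo(λp. p, ∅) :: 23] | E=∅ | C=[AP] | D=∅]
t=23: [S=∅ | E={p↦23} | C=[p] | D=[(∅, ∅, ∅)]]
t=24: [S=[23] | E={p↦23} | C=∅ | D=[(∅, ∅, ∅)]]
t=25: [S=[23] | E=∅ | C=∅ | D=∅]
→ final value 23

Answer: 23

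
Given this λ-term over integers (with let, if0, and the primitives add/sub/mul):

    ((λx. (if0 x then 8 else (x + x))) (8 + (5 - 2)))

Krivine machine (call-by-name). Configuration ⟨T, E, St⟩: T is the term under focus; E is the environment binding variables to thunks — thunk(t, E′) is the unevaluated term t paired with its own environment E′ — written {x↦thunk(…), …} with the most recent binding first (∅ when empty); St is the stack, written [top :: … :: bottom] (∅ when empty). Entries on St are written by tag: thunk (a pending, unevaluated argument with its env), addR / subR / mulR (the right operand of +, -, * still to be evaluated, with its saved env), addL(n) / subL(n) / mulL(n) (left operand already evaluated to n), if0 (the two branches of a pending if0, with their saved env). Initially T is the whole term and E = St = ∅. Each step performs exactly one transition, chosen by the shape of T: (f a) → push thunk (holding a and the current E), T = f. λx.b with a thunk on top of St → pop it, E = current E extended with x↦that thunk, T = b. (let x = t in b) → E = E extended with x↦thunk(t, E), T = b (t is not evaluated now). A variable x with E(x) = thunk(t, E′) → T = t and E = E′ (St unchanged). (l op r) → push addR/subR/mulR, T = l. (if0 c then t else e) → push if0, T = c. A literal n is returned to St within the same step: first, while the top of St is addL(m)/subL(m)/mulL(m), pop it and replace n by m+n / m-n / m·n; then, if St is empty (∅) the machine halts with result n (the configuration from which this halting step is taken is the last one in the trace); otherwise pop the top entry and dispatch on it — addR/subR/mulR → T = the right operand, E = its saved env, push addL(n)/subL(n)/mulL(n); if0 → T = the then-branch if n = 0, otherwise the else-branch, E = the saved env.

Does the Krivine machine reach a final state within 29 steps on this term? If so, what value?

Answer: 22

Derivation:
step 0: [T=((λx. (if0 x then 8 else (x + x))) (8 + (5 - 2))) | E=∅ | St=∅]
step 1: [T=(λx. (if0 x then 8 else (x + x))) | E=∅ | St=[thunk]]
step 2: [T=(if0 x then 8 else (x + x)) | E={x↦thunk((8 + (5 - 2)), ∅)} | St=∅]
step 3: [T=x | E={x↦thunk((8 + (5 - 2)), ∅)} | St=[if0]]
step 4: [T=(8 + (5 - 2)) | E=∅ | St=[if0]]
step 5: [T=8 | E=∅ | St=[addR :: if0]]
step 6: [T=(5 - 2) | E=∅ | St=[addL(8) :: if0]]
step 7: [T=5 | E=∅ | St=[subR :: addL(8) :: if0]]
step 8: [T=2 | E=∅ | St=[subL(5) :: addL(8) :: if0]]
step 9: [T=(x + x) | E={x↦thunk((8 + (5 - 2)), ∅)} | St=∅]
step 10: [T=x | E={x↦thunk((8 + (5 - 2)), ∅)} | St=[addR]]
step 11: [T=(8 + (5 - 2)) | E=∅ | St=[addR]]
step 12: [T=8 | E=∅ | St=[addR :: addR]]
step 13: [T=(5 - 2) | E=∅ | St=[addL(8) :: addR]]
step 14: [T=5 | E=∅ | St=[subR :: addL(8) :: addR]]
step 15: [T=2 | E=∅ | St=[subL(5) :: addL(8) :: addR]]
step 16: [T=x | E={x↦thunk((8 + (5 - 2)), ∅)} | St=[addL(11)]]
step 17: [T=(8 + (5 - 2)) | E=∅ | St=[addL(11)]]
step 18: [T=8 | E=∅ | St=[addR :: addL(11)]]
step 19: [T=(5 - 2) | E=∅ | St=[addL(8) :: addL(11)]]
step 20: [T=5 | E=∅ | St=[subR :: addL(8) :: addL(11)]]
step 21: [T=2 | E=∅ | St=[subL(5) :: addL(8) :: addL(11)]]
→ final value 22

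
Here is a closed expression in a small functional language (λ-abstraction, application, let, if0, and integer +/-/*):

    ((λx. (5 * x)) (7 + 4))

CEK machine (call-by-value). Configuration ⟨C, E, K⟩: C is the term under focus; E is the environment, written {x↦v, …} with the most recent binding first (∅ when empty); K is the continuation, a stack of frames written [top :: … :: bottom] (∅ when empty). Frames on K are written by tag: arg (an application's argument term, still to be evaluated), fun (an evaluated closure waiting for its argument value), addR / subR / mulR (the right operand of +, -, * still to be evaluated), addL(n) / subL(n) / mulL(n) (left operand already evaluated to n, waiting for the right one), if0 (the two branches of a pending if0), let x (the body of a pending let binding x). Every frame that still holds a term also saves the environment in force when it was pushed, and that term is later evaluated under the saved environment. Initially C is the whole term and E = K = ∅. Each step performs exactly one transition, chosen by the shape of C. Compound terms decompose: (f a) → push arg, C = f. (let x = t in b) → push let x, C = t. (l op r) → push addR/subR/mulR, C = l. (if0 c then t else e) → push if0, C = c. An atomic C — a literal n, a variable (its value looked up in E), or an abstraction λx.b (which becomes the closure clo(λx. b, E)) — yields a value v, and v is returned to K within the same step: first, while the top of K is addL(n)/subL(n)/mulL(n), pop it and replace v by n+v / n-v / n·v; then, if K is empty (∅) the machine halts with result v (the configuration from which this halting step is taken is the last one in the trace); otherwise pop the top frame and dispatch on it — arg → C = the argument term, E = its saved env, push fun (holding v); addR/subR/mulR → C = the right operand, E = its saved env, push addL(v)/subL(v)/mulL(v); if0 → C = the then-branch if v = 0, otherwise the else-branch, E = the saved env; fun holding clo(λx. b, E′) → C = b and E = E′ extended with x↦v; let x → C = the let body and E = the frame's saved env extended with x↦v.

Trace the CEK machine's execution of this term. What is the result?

0. <C=((λx. (5 * x)) (7 + 4)), E=∅, K=∅>
1. <C=(λx. (5 * x)), E=∅, K=[arg]>
2. <C=(7 + 4), E=∅, K=[fun]>
3. <C=7, E=∅, K=[addR :: fun]>
4. <C=4, E=∅, K=[addL(7) :: fun]>
5. <C=(5 * x), E={x↦11}, K=∅>
6. <C=5, E={x↦11}, K=[mulR]>
7. <C=x, E={x↦11}, K=[mulL(5)]>
→ final value 55

Answer: 55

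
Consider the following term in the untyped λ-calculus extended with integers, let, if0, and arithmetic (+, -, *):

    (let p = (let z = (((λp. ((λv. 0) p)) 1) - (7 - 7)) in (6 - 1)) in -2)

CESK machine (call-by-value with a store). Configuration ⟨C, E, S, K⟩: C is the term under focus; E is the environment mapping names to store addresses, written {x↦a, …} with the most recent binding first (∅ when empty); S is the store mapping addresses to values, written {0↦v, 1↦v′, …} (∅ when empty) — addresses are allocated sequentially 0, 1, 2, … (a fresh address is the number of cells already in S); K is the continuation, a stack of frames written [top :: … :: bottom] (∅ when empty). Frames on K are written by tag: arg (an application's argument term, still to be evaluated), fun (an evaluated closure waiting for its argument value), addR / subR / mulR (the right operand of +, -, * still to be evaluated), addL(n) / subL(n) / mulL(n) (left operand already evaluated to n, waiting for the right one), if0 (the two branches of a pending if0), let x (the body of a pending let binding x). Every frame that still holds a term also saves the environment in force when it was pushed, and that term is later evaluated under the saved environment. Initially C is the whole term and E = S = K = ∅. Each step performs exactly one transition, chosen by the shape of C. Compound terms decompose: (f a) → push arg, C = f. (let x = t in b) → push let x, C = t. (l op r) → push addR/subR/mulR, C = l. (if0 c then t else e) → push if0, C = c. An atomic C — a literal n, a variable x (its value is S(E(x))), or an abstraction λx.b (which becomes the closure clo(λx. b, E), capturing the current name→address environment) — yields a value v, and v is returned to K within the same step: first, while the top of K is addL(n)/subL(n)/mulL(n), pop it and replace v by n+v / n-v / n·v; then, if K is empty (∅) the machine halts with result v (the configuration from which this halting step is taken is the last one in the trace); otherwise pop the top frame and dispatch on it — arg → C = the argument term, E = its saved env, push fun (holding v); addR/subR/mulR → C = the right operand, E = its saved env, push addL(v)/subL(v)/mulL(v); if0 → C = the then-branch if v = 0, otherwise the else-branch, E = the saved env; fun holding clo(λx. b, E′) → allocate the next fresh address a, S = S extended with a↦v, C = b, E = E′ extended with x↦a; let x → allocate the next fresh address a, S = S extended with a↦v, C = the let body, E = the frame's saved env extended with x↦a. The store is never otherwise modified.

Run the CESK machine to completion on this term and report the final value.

step 0: [C=(let p = (let z = (((λp. ((λv. 0) p)) 1) - (7 - 7)) in (6 - 1)) in -2) | E=∅ | S=∅ | K=∅]
step 1: [C=(let z = (((λp. ((λv. 0) p)) 1) - (7 - 7)) in (6 - 1)) | E=∅ | S=∅ | K=[let p]]
step 2: [C=(((λp. ((λv. 0) p)) 1) - (7 - 7)) | E=∅ | S=∅ | K=[let z :: let p]]
step 3: [C=((λp. ((λv. 0) p)) 1) | E=∅ | S=∅ | K=[subR :: let z :: let p]]
step 4: [C=(λp. ((λv. 0) p)) | E=∅ | S=∅ | K=[arg :: subR :: let z :: let p]]
step 5: [C=1 | E=∅ | S=∅ | K=[fun :: subR :: let z :: let p]]
step 6: [C=((λv. 0) p) | E={p↦0} | S={0↦1} | K=[subR :: let z :: let p]]
step 7: [C=(λv. 0) | E={p↦0} | S={0↦1} | K=[arg :: subR :: let z :: let p]]
step 8: [C=p | E={p↦0} | S={0↦1} | K=[fun :: subR :: let z :: let p]]
step 9: [C=0 | E={v↦1, p↦0} | S={0↦1, 1↦1} | K=[subR :: let z :: let p]]
step 10: [C=(7 - 7) | E=∅ | S={0↦1, 1↦1} | K=[subL(0) :: let z :: let p]]
step 11: [C=7 | E=∅ | S={0↦1, 1↦1} | K=[subR :: subL(0) :: let z :: let p]]
step 12: [C=7 | E=∅ | S={0↦1, 1↦1} | K=[subL(7) :: subL(0) :: let z :: let p]]
step 13: [C=(6 - 1) | E={z↦2} | S={0↦1, 1↦1, 2↦0} | K=[let p]]
step 14: [C=6 | E={z↦2} | S={0↦1, 1↦1, 2↦0} | K=[subR :: let p]]
step 15: [C=1 | E={z↦2} | S={0↦1, 1↦1, 2↦0} | K=[subL(6) :: let p]]
step 16: [C=-2 | E={p↦3} | S={0↦1, 1↦1, 2↦0, 3↦5} | K=∅]
→ final value -2

Answer: -2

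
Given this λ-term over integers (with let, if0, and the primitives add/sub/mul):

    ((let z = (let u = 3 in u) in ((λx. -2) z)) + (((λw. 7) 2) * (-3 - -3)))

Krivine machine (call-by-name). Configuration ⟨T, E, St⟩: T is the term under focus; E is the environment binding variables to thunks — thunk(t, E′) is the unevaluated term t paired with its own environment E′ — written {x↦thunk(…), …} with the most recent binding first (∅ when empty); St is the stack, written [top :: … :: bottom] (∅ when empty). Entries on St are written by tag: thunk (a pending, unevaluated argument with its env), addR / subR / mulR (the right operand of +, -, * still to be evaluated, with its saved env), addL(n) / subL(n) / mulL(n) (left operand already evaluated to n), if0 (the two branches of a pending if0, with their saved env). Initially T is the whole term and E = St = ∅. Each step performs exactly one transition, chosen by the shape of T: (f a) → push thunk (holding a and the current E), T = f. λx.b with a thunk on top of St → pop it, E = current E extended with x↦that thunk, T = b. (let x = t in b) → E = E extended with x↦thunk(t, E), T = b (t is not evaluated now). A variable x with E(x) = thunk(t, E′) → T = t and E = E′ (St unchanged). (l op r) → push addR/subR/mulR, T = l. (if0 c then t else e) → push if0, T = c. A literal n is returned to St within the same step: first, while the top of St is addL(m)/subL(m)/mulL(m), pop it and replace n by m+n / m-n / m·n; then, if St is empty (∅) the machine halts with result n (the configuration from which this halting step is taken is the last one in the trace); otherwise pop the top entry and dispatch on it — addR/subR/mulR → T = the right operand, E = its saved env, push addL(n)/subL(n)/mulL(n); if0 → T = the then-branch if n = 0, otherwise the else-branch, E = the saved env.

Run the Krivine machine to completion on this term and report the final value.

Answer: -2

Machine steps:
t=0: [T=((let z = (let u = 3 in u) in ((λx. -2) z)) + (((λw. 7) 2) * (-3 - -3))) | E=∅ | St=∅]
t=1: [T=(let z = (let u = 3 in u) in ((λx. -2) z)) | E=∅ | St=[addR]]
t=2: [T=((λx. -2) z) | E={z↦thunk((let u = 3 in u), ∅)} | St=[addR]]
t=3: [T=(λx. -2) | E={z↦thunk((let u = 3 in u), ∅)} | St=[thunk :: addR]]
t=4: [T=-2 | E={x↦thunk(z, {z↦thunk((let u = 3 in u), ∅)}), z↦thunk((let u = 3 in u), ∅)} | St=[addR]]
t=5: [T=(((λw. 7) 2) * (-3 - -3)) | E=∅ | St=[addL(-2)]]
t=6: [T=((λw. 7) 2) | E=∅ | St=[mulR :: addL(-2)]]
t=7: [T=(λw. 7) | E=∅ | St=[thunk :: mulR :: addL(-2)]]
t=8: [T=7 | E={w↦thunk(2, ∅)} | St=[mulR :: addL(-2)]]
t=9: [T=(-3 - -3) | E=∅ | St=[mulL(7) :: addL(-2)]]
t=10: [T=-3 | E=∅ | St=[subR :: mulL(7) :: addL(-2)]]
t=11: [T=-3 | E=∅ | St=[subL(-3) :: mulL(7) :: addL(-2)]]
→ final value -2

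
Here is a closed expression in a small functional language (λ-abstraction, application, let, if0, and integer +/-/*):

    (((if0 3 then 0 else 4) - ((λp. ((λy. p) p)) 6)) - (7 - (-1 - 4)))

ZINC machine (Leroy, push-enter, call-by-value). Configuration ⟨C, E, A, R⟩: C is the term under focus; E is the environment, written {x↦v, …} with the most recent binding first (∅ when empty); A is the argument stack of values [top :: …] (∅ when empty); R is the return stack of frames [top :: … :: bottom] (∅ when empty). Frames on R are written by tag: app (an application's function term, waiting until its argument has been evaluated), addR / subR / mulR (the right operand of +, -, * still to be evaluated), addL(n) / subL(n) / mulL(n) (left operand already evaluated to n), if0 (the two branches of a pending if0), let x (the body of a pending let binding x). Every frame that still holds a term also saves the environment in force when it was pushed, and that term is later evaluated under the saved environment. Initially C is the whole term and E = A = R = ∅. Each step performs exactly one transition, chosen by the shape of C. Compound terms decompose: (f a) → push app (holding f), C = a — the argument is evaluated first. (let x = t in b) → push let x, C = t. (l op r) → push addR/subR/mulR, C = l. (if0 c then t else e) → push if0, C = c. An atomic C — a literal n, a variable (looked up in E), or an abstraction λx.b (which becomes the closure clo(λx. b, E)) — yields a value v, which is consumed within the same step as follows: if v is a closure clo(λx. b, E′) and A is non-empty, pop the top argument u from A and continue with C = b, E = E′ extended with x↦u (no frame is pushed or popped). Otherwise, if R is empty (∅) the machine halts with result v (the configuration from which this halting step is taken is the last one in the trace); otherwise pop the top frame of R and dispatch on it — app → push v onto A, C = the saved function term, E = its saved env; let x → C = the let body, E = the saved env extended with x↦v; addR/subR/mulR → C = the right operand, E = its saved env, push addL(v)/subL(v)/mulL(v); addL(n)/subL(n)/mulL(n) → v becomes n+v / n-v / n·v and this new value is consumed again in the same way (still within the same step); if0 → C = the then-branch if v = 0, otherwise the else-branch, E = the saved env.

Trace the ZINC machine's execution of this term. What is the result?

Answer: -14

Machine steps:
step 0: [C=(((if0 3 then 0 else 4) - ((λp. ((λy. p) p)) 6)) - (7 - (-1 - 4))) | E=∅ | A=∅ | R=∅]
step 1: [C=((if0 3 then 0 else 4) - ((λp. ((λy. p) p)) 6)) | E=∅ | A=∅ | R=[subR]]
step 2: [C=(if0 3 then 0 else 4) | E=∅ | A=∅ | R=[subR :: subR]]
step 3: [C=3 | E=∅ | A=∅ | R=[if0 :: subR :: subR]]
step 4: [C=4 | E=∅ | A=∅ | R=[subR :: subR]]
step 5: [C=((λp. ((λy. p) p)) 6) | E=∅ | A=∅ | R=[subL(4) :: subR]]
step 6: [C=6 | E=∅ | A=∅ | R=[app :: subL(4) :: subR]]
step 7: [C=(λp. ((λy. p) p)) | E=∅ | A=[6] | R=[subL(4) :: subR]]
step 8: [C=((λy. p) p) | E={p↦6} | A=∅ | R=[subL(4) :: subR]]
step 9: [C=p | E={p↦6} | A=∅ | R=[app :: subL(4) :: subR]]
step 10: [C=(λy. p) | E={p↦6} | A=[6] | R=[subL(4) :: subR]]
step 11: [C=p | E={y↦6, p↦6} | A=∅ | R=[subL(4) :: subR]]
step 12: [C=(7 - (-1 - 4)) | E=∅ | A=∅ | R=[subL(-2)]]
step 13: [C=7 | E=∅ | A=∅ | R=[subR :: subL(-2)]]
step 14: [C=(-1 - 4) | E=∅ | A=∅ | R=[subL(7) :: subL(-2)]]
step 15: [C=-1 | E=∅ | A=∅ | R=[subR :: subL(7) :: subL(-2)]]
step 16: [C=4 | E=∅ | A=∅ | R=[subL(-1) :: subL(7) :: subL(-2)]]
→ final value -14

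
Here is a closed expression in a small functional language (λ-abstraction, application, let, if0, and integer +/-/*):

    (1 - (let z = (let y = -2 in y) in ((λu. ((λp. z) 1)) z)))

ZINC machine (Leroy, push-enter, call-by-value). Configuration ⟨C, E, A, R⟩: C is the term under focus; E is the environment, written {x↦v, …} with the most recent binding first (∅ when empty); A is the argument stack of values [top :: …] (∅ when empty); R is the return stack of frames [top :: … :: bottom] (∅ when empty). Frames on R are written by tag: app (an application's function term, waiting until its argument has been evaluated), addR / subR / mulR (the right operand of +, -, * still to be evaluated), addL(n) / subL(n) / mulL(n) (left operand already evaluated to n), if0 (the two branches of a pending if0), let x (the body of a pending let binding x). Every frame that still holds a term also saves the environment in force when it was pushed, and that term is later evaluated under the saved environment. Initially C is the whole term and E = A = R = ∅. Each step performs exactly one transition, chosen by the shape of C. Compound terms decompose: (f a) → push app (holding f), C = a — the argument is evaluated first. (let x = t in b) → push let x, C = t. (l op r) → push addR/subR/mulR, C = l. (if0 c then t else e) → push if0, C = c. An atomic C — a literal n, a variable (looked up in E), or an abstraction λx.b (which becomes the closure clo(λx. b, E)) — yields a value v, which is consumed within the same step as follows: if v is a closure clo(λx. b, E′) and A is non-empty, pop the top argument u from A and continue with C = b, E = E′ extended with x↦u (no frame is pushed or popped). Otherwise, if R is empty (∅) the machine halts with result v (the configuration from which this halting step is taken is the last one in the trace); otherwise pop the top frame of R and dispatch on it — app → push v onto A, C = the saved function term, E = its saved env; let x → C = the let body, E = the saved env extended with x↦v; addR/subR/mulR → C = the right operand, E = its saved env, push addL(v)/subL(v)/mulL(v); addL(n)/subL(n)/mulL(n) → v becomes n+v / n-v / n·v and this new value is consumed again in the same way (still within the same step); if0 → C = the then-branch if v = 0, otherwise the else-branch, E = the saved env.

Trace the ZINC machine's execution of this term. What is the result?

Answer: 3

Machine steps:
[0] [C=(1 - (let z = (let y = -2 in y) in ((λu. ((λp. z) 1)) z))) | E=∅ | A=∅ | R=∅]
[1] [C=1 | E=∅ | A=∅ | R=[subR]]
[2] [C=(let z = (let y = -2 in y) in ((λu. ((λp. z) 1)) z)) | E=∅ | A=∅ | R=[subL(1)]]
[3] [C=(let y = -2 in y) | E=∅ | A=∅ | R=[let z :: subL(1)]]
[4] [C=-2 | E=∅ | A=∅ | R=[let y :: let z :: subL(1)]]
[5] [C=y | E={y↦-2} | A=∅ | R=[let z :: subL(1)]]
[6] [C=((λu. ((λp. z) 1)) z) | E={z↦-2} | A=∅ | R=[subL(1)]]
[7] [C=z | E={z↦-2} | A=∅ | R=[app :: subL(1)]]
[8] [C=(λu. ((λp. z) 1)) | E={z↦-2} | A=[-2] | R=[subL(1)]]
[9] [C=((λp. z) 1) | E={u↦-2, z↦-2} | A=∅ | R=[subL(1)]]
[10] [C=1 | E={u↦-2, z↦-2} | A=∅ | R=[app :: subL(1)]]
[11] [C=(λp. z) | E={u↦-2, z↦-2} | A=[1] | R=[subL(1)]]
[12] [C=z | E={p↦1, u↦-2, z↦-2} | A=∅ | R=[subL(1)]]
→ final value 3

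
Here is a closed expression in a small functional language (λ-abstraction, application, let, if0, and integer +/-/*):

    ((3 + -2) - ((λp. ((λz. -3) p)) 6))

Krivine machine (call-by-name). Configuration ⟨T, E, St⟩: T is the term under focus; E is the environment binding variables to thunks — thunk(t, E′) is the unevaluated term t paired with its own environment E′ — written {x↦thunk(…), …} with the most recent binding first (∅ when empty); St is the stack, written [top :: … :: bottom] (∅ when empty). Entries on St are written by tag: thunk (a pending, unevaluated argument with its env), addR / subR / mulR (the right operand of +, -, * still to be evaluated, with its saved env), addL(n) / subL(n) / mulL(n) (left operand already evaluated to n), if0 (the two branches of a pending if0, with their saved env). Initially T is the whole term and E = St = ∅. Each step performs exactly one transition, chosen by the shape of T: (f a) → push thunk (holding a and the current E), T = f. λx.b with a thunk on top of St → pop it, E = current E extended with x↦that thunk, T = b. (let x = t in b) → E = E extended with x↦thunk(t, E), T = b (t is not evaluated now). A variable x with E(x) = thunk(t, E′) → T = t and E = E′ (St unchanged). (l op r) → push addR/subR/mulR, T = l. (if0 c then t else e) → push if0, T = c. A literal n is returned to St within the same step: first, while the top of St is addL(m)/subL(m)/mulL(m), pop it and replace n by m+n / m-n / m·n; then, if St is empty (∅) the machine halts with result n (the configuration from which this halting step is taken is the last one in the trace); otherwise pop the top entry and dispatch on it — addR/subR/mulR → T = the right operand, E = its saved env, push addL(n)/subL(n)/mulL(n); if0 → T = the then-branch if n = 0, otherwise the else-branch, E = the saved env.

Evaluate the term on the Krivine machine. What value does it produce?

Answer: 4

Derivation:
[0] [T=((3 + -2) - ((λp. ((λz. -3) p)) 6)) | E=∅ | St=∅]
[1] [T=(3 + -2) | E=∅ | St=[subR]]
[2] [T=3 | E=∅ | St=[addR :: subR]]
[3] [T=-2 | E=∅ | St=[addL(3) :: subR]]
[4] [T=((λp. ((λz. -3) p)) 6) | E=∅ | St=[subL(1)]]
[5] [T=(λp. ((λz. -3) p)) | E=∅ | St=[thunk :: subL(1)]]
[6] [T=((λz. -3) p) | E={p↦thunk(6, ∅)} | St=[subL(1)]]
[7] [T=(λz. -3) | E={p↦thunk(6, ∅)} | St=[thunk :: subL(1)]]
[8] [T=-3 | E={z↦thunk(p, {p↦thunk(6, ∅)}), p↦thunk(6, ∅)} | St=[subL(1)]]
→ final value 4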